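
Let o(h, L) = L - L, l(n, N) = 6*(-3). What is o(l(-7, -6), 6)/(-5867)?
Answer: 0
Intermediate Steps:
l(n, N) = -18
o(h, L) = 0
o(l(-7, -6), 6)/(-5867) = 0/(-5867) = 0*(-1/5867) = 0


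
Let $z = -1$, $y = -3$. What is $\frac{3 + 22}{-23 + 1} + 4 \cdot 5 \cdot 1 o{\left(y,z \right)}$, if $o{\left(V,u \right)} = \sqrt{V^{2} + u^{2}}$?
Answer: $- \frac{25}{22} + 20 \sqrt{10} \approx 62.109$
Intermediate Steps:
$\frac{3 + 22}{-23 + 1} + 4 \cdot 5 \cdot 1 o{\left(y,z \right)} = \frac{3 + 22}{-23 + 1} + 4 \cdot 5 \cdot 1 \sqrt{\left(-3\right)^{2} + \left(-1\right)^{2}} = \frac{25}{-22} + 20 \cdot 1 \sqrt{9 + 1} = 25 \left(- \frac{1}{22}\right) + 20 \sqrt{10} = - \frac{25}{22} + 20 \sqrt{10}$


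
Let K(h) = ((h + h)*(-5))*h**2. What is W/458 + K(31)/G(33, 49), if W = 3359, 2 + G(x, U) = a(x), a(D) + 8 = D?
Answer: -136365523/10534 ≈ -12945.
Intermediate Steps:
a(D) = -8 + D
G(x, U) = -10 + x (G(x, U) = -2 + (-8 + x) = -10 + x)
K(h) = -10*h**3 (K(h) = ((2*h)*(-5))*h**2 = (-10*h)*h**2 = -10*h**3)
W/458 + K(31)/G(33, 49) = 3359/458 + (-10*31**3)/(-10 + 33) = 3359*(1/458) - 10*29791/23 = 3359/458 - 297910*1/23 = 3359/458 - 297910/23 = -136365523/10534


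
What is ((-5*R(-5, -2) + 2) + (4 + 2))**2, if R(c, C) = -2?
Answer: 324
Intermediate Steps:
((-5*R(-5, -2) + 2) + (4 + 2))**2 = ((-5*(-2) + 2) + (4 + 2))**2 = ((10 + 2) + 6)**2 = (12 + 6)**2 = 18**2 = 324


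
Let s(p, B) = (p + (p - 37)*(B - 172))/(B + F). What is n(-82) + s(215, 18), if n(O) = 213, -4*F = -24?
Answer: -22085/24 ≈ -920.21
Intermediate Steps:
F = 6 (F = -1/4*(-24) = 6)
s(p, B) = (p + (-172 + B)*(-37 + p))/(6 + B) (s(p, B) = (p + (p - 37)*(B - 172))/(B + 6) = (p + (-37 + p)*(-172 + B))/(6 + B) = (p + (-172 + B)*(-37 + p))/(6 + B))
n(-82) + s(215, 18) = 213 + (6364 - 171*215 - 37*18 + 18*215)/(6 + 18) = 213 + (6364 - 36765 - 666 + 3870)/24 = 213 + (1/24)*(-27197) = 213 - 27197/24 = -22085/24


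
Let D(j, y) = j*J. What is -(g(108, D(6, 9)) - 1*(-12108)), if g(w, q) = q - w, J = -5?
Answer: -11970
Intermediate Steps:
D(j, y) = -5*j (D(j, y) = j*(-5) = -5*j)
-(g(108, D(6, 9)) - 1*(-12108)) = -((-5*6 - 1*108) - 1*(-12108)) = -((-30 - 108) + 12108) = -(-138 + 12108) = -1*11970 = -11970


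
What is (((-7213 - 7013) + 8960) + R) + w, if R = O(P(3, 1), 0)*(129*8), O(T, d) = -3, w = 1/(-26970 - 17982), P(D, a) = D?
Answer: -375888625/44952 ≈ -8362.0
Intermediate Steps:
w = -1/44952 (w = 1/(-44952) = -1/44952 ≈ -2.2246e-5)
R = -3096 (R = -387*8 = -3*1032 = -3096)
(((-7213 - 7013) + 8960) + R) + w = (((-7213 - 7013) + 8960) - 3096) - 1/44952 = ((-14226 + 8960) - 3096) - 1/44952 = (-5266 - 3096) - 1/44952 = -8362 - 1/44952 = -375888625/44952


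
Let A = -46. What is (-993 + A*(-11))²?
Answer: 237169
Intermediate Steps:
(-993 + A*(-11))² = (-993 - 46*(-11))² = (-993 + 506)² = (-487)² = 237169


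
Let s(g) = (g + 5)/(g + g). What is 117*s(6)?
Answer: 429/4 ≈ 107.25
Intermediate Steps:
s(g) = (5 + g)/(2*g) (s(g) = (5 + g)/((2*g)) = (5 + g)*(1/(2*g)) = (5 + g)/(2*g))
117*s(6) = 117*((½)*(5 + 6)/6) = 117*((½)*(⅙)*11) = 117*(11/12) = 429/4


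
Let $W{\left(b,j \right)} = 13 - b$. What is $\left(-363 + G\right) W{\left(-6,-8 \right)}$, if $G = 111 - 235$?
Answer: $-9253$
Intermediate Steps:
$G = -124$
$\left(-363 + G\right) W{\left(-6,-8 \right)} = \left(-363 - 124\right) \left(13 - -6\right) = - 487 \left(13 + 6\right) = \left(-487\right) 19 = -9253$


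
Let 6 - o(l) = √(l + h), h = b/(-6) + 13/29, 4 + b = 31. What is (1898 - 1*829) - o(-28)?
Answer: 1063 + 13*I*√638/58 ≈ 1063.0 + 5.6614*I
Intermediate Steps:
b = 27 (b = -4 + 31 = 27)
h = -235/58 (h = 27/(-6) + 13/29 = 27*(-⅙) + 13*(1/29) = -9/2 + 13/29 = -235/58 ≈ -4.0517)
o(l) = 6 - √(-235/58 + l) (o(l) = 6 - √(l - 235/58) = 6 - √(-235/58 + l))
(1898 - 1*829) - o(-28) = (1898 - 1*829) - (6 - √(-13630 + 3364*(-28))/58) = (1898 - 829) - (6 - √(-13630 - 94192)/58) = 1069 - (6 - 13*I*√638/58) = 1069 + (-6 + 13*I*√638/58) = 1063 + 13*I*√638/58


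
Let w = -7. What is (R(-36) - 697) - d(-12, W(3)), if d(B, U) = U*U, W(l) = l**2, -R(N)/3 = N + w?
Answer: -649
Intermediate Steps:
R(N) = 21 - 3*N (R(N) = -3*(N - 7) = -3*(-7 + N) = 21 - 3*N)
d(B, U) = U**2
(R(-36) - 697) - d(-12, W(3)) = ((21 - 3*(-36)) - 697) - (3**2)**2 = ((21 + 108) - 697) - 1*9**2 = (129 - 697) - 1*81 = -568 - 81 = -649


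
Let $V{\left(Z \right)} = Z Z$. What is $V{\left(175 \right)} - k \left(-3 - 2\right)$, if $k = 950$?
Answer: $35375$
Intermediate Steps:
$V{\left(Z \right)} = Z^{2}$
$V{\left(175 \right)} - k \left(-3 - 2\right) = 175^{2} - 950 \left(-3 - 2\right) = 30625 - 950 \left(-3 - 2\right) = 30625 - 950 \left(-5\right) = 30625 - -4750 = 30625 + 4750 = 35375$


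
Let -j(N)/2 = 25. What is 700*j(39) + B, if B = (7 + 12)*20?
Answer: -34620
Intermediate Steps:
j(N) = -50 (j(N) = -2*25 = -50)
B = 380 (B = 19*20 = 380)
700*j(39) + B = 700*(-50) + 380 = -35000 + 380 = -34620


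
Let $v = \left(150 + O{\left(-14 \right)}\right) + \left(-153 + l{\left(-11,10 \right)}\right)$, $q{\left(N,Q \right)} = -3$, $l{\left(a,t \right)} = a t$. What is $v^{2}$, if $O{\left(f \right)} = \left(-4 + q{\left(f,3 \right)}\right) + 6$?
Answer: $12996$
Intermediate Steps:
$O{\left(f \right)} = -1$ ($O{\left(f \right)} = \left(-4 - 3\right) + 6 = -7 + 6 = -1$)
$v = -114$ ($v = \left(150 - 1\right) - 263 = 149 - 263 = -114$)
$v^{2} = \left(-114\right)^{2} = 12996$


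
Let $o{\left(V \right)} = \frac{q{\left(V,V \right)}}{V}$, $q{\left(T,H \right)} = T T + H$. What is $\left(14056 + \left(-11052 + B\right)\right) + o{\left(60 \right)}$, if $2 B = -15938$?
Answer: $-4904$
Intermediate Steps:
$q{\left(T,H \right)} = H + T^{2}$ ($q{\left(T,H \right)} = T^{2} + H = H + T^{2}$)
$B = -7969$ ($B = \frac{1}{2} \left(-15938\right) = -7969$)
$o{\left(V \right)} = \frac{V + V^{2}}{V}$
$\left(14056 + \left(-11052 + B\right)\right) + o{\left(60 \right)} = \left(14056 - 19021\right) + \left(1 + 60\right) = \left(14056 - 19021\right) + 61 = -4965 + 61 = -4904$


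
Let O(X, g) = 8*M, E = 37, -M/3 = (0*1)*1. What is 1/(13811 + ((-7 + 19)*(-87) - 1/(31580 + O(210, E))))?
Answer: 31580/403181859 ≈ 7.8327e-5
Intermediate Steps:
M = 0 (M = -3*0*1 = -0 = -3*0 = 0)
O(X, g) = 0 (O(X, g) = 8*0 = 0)
1/(13811 + ((-7 + 19)*(-87) - 1/(31580 + O(210, E)))) = 1/(13811 + ((-7 + 19)*(-87) - 1/(31580 + 0))) = 1/(13811 + (12*(-87) - 1/31580)) = 1/(13811 + (-1044 - 1*1/31580)) = 1/(13811 + (-1044 - 1/31580)) = 1/(13811 - 32969521/31580) = 1/(403181859/31580) = 31580/403181859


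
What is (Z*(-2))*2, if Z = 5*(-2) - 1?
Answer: 44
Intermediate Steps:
Z = -11 (Z = -10 - 1 = -11)
(Z*(-2))*2 = -11*(-2)*2 = 22*2 = 44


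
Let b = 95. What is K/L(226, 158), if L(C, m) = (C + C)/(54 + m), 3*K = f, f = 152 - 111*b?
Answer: -550829/339 ≈ -1624.9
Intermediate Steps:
f = -10393 (f = 152 - 111*95 = 152 - 10545 = -10393)
K = -10393/3 (K = (⅓)*(-10393) = -10393/3 ≈ -3464.3)
L(C, m) = 2*C/(54 + m) (L(C, m) = (2*C)/(54 + m) = 2*C/(54 + m))
K/L(226, 158) = -10393/(3*(2*226/(54 + 158))) = -10393/(3*(2*226/212)) = -10393/(3*(2*226*(1/212))) = -10393/(3*113/53) = -10393/3*53/113 = -550829/339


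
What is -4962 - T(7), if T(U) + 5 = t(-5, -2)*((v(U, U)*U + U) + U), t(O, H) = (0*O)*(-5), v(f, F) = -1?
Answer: -4957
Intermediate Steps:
t(O, H) = 0 (t(O, H) = 0*(-5) = 0)
T(U) = -5 (T(U) = -5 + 0*((-U + U) + U) = -5 + 0*(0 + U) = -5 + 0*U = -5 + 0 = -5)
-4962 - T(7) = -4962 - 1*(-5) = -4962 + 5 = -4957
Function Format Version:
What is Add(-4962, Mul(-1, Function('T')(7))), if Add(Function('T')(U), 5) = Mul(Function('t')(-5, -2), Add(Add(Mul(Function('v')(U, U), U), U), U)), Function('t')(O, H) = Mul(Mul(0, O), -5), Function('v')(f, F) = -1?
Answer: -4957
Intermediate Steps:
Function('t')(O, H) = 0 (Function('t')(O, H) = Mul(0, -5) = 0)
Function('T')(U) = -5 (Function('T')(U) = Add(-5, Mul(0, Add(Add(Mul(-1, U), U), U))) = Add(-5, Mul(0, Add(0, U))) = Add(-5, Mul(0, U)) = Add(-5, 0) = -5)
Add(-4962, Mul(-1, Function('T')(7))) = Add(-4962, Mul(-1, -5)) = Add(-4962, 5) = -4957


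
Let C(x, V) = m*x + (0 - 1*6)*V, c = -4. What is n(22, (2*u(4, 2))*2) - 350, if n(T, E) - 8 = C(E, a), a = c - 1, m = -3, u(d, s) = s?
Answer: -336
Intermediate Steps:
a = -5 (a = -4 - 1 = -5)
C(x, V) = -6*V - 3*x (C(x, V) = -3*x + (0 - 1*6)*V = -3*x + (0 - 6)*V = -3*x - 6*V = -6*V - 3*x)
n(T, E) = 38 - 3*E (n(T, E) = 8 + (-6*(-5) - 3*E) = 8 + (30 - 3*E) = 38 - 3*E)
n(22, (2*u(4, 2))*2) - 350 = (38 - 3*2*2*2) - 350 = (38 - 12*2) - 350 = (38 - 3*8) - 350 = (38 - 24) - 350 = 14 - 350 = -336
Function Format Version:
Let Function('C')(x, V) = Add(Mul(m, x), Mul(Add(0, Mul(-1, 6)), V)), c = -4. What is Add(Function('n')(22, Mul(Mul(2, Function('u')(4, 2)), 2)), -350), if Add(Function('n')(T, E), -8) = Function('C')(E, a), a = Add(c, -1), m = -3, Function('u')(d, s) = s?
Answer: -336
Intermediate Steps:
a = -5 (a = Add(-4, -1) = -5)
Function('C')(x, V) = Add(Mul(-6, V), Mul(-3, x)) (Function('C')(x, V) = Add(Mul(-3, x), Mul(Add(0, Mul(-1, 6)), V)) = Add(Mul(-3, x), Mul(Add(0, -6), V)) = Add(Mul(-3, x), Mul(-6, V)) = Add(Mul(-6, V), Mul(-3, x)))
Function('n')(T, E) = Add(38, Mul(-3, E)) (Function('n')(T, E) = Add(8, Add(Mul(-6, -5), Mul(-3, E))) = Add(8, Add(30, Mul(-3, E))) = Add(38, Mul(-3, E)))
Add(Function('n')(22, Mul(Mul(2, Function('u')(4, 2)), 2)), -350) = Add(Add(38, Mul(-3, Mul(Mul(2, 2), 2))), -350) = Add(Add(38, Mul(-3, Mul(4, 2))), -350) = Add(Add(38, Mul(-3, 8)), -350) = Add(Add(38, -24), -350) = Add(14, -350) = -336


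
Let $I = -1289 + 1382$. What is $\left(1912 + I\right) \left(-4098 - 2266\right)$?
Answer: $-12759820$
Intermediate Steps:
$I = 93$
$\left(1912 + I\right) \left(-4098 - 2266\right) = \left(1912 + 93\right) \left(-4098 - 2266\right) = 2005 \left(-6364\right) = -12759820$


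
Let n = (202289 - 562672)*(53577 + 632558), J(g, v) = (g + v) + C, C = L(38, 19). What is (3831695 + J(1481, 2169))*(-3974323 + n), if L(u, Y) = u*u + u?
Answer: -948752793137459156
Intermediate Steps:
L(u, Y) = u + u**2 (L(u, Y) = u**2 + u = u + u**2)
C = 1482 (C = 38*(1 + 38) = 38*39 = 1482)
J(g, v) = 1482 + g + v (J(g, v) = (g + v) + 1482 = 1482 + g + v)
n = -247271389705 (n = -360383*686135 = -247271389705)
(3831695 + J(1481, 2169))*(-3974323 + n) = (3831695 + (1482 + 1481 + 2169))*(-3974323 - 247271389705) = (3831695 + 5132)*(-247275364028) = 3836827*(-247275364028) = -948752793137459156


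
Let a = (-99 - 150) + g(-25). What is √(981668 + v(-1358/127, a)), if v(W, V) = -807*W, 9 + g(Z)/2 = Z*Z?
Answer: √15972503234/127 ≈ 995.14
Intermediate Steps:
g(Z) = -18 + 2*Z² (g(Z) = -18 + 2*(Z*Z) = -18 + 2*Z²)
a = 983 (a = (-99 - 150) + (-18 + 2*(-25)²) = -249 + (-18 + 2*625) = -249 + (-18 + 1250) = -249 + 1232 = 983)
√(981668 + v(-1358/127, a)) = √(981668 - (-1095906)/127) = √(981668 - 807*(-1358/127)) = √(981668 + 1095906/127) = √(125767742/127) = √15972503234/127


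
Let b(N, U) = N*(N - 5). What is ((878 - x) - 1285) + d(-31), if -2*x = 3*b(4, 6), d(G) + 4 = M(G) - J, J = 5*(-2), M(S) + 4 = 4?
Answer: -407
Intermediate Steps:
M(S) = 0 (M(S) = -4 + 4 = 0)
J = -10
b(N, U) = N*(-5 + N)
d(G) = 6 (d(G) = -4 + (0 - 1*(-10)) = -4 + (0 + 10) = -4 + 10 = 6)
x = 6 (x = -3*4*(-5 + 4)/2 = -3*4*(-1)/2 = -3*(-4)/2 = -½*(-12) = 6)
((878 - x) - 1285) + d(-31) = ((878 - 1*6) - 1285) + 6 = ((878 - 6) - 1285) + 6 = (872 - 1285) + 6 = -413 + 6 = -407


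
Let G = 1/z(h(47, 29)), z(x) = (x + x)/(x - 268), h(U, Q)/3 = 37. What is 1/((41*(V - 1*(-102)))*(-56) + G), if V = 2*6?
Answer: -222/58107325 ≈ -3.8205e-6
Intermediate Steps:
h(U, Q) = 111 (h(U, Q) = 3*37 = 111)
V = 12
z(x) = 2*x/(-268 + x) (z(x) = (2*x)/(-268 + x) = 2*x/(-268 + x))
G = -157/222 (G = 1/(2*111/(-268 + 111)) = 1/(2*111/(-157)) = 1/(2*111*(-1/157)) = 1/(-222/157) = -157/222 ≈ -0.70721)
1/((41*(V - 1*(-102)))*(-56) + G) = 1/((41*(12 - 1*(-102)))*(-56) - 157/222) = 1/((41*(12 + 102))*(-56) - 157/222) = 1/((41*114)*(-56) - 157/222) = 1/(4674*(-56) - 157/222) = 1/(-261744 - 157/222) = 1/(-58107325/222) = -222/58107325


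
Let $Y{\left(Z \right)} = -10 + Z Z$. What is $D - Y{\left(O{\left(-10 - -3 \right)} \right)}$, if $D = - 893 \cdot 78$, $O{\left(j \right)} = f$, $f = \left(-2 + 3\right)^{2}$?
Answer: $-69645$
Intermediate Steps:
$f = 1$ ($f = 1^{2} = 1$)
$O{\left(j \right)} = 1$
$Y{\left(Z \right)} = -10 + Z^{2}$
$D = -69654$ ($D = \left(-1\right) 69654 = -69654$)
$D - Y{\left(O{\left(-10 - -3 \right)} \right)} = -69654 - \left(-10 + 1^{2}\right) = -69654 - \left(-10 + 1\right) = -69654 - -9 = -69654 + 9 = -69645$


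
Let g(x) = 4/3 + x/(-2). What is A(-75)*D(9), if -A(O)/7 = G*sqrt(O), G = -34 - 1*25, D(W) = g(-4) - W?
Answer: -35105*I*sqrt(3)/3 ≈ -20268.0*I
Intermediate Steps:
g(x) = 4/3 - x/2 (g(x) = 4*(1/3) + x*(-1/2) = 4/3 - x/2)
D(W) = 10/3 - W (D(W) = (4/3 - 1/2*(-4)) - W = (4/3 + 2) - W = 10/3 - W)
G = -59 (G = -34 - 25 = -59)
A(O) = 413*sqrt(O) (A(O) = -(-413)*sqrt(O) = 413*sqrt(O))
A(-75)*D(9) = (413*sqrt(-75))*(10/3 - 1*9) = (413*(5*I*sqrt(3)))*(10/3 - 9) = (2065*I*sqrt(3))*(-17/3) = -35105*I*sqrt(3)/3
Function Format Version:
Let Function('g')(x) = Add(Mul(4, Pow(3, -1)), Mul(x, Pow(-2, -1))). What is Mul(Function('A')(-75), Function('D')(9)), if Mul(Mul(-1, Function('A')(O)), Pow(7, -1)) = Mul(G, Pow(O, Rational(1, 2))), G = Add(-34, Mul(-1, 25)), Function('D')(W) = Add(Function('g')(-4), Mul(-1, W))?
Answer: Mul(Rational(-35105, 3), I, Pow(3, Rational(1, 2))) ≈ Mul(-20268., I)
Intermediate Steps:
Function('g')(x) = Add(Rational(4, 3), Mul(Rational(-1, 2), x)) (Function('g')(x) = Add(Mul(4, Rational(1, 3)), Mul(x, Rational(-1, 2))) = Add(Rational(4, 3), Mul(Rational(-1, 2), x)))
Function('D')(W) = Add(Rational(10, 3), Mul(-1, W)) (Function('D')(W) = Add(Add(Rational(4, 3), Mul(Rational(-1, 2), -4)), Mul(-1, W)) = Add(Add(Rational(4, 3), 2), Mul(-1, W)) = Add(Rational(10, 3), Mul(-1, W)))
G = -59 (G = Add(-34, -25) = -59)
Function('A')(O) = Mul(413, Pow(O, Rational(1, 2))) (Function('A')(O) = Mul(-7, Mul(-59, Pow(O, Rational(1, 2)))) = Mul(413, Pow(O, Rational(1, 2))))
Mul(Function('A')(-75), Function('D')(9)) = Mul(Mul(413, Pow(-75, Rational(1, 2))), Add(Rational(10, 3), Mul(-1, 9))) = Mul(Mul(413, Mul(5, I, Pow(3, Rational(1, 2)))), Add(Rational(10, 3), -9)) = Mul(Mul(2065, I, Pow(3, Rational(1, 2))), Rational(-17, 3)) = Mul(Rational(-35105, 3), I, Pow(3, Rational(1, 2)))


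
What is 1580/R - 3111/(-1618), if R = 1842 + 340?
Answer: 4672321/1765238 ≈ 2.6469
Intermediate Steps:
R = 2182
1580/R - 3111/(-1618) = 1580/2182 - 3111/(-1618) = 1580*(1/2182) - 3111*(-1/1618) = 790/1091 + 3111/1618 = 4672321/1765238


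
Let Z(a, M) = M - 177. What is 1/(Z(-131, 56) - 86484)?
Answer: -1/86605 ≈ -1.1547e-5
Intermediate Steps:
Z(a, M) = -177 + M
1/(Z(-131, 56) - 86484) = 1/((-177 + 56) - 86484) = 1/(-121 - 86484) = 1/(-86605) = -1/86605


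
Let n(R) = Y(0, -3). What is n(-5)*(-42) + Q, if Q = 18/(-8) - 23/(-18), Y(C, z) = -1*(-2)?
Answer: -3059/36 ≈ -84.972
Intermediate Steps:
Y(C, z) = 2
Q = -35/36 (Q = 18*(-1/8) - 23*(-1/18) = -9/4 + 23/18 = -35/36 ≈ -0.97222)
n(R) = 2
n(-5)*(-42) + Q = 2*(-42) - 35/36 = -84 - 35/36 = -3059/36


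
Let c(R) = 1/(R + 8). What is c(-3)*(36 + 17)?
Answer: 53/5 ≈ 10.600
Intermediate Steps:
c(R) = 1/(8 + R)
c(-3)*(36 + 17) = (36 + 17)/(8 - 3) = 53/5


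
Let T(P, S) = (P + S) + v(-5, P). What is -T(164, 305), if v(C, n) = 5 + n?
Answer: -638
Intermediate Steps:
T(P, S) = 5 + S + 2*P (T(P, S) = (P + S) + (5 + P) = 5 + S + 2*P)
-T(164, 305) = -(5 + 305 + 2*164) = -(5 + 305 + 328) = -1*638 = -638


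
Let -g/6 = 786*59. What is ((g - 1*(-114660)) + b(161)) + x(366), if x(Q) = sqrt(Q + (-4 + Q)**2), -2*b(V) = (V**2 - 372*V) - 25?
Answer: -146586 + sqrt(131410) ≈ -1.4622e+5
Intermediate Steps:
g = -278244 (g = -4716*59 = -6*46374 = -278244)
b(V) = 25/2 + 186*V - V**2/2 (b(V) = -((V**2 - 372*V) - 25)/2 = -(-25 + V**2 - 372*V)/2 = 25/2 + 186*V - V**2/2)
((g - 1*(-114660)) + b(161)) + x(366) = ((-278244 - 1*(-114660)) + (25/2 + 186*161 - 1/2*161**2)) + sqrt(366 + (-4 + 366)**2) = ((-278244 + 114660) + (25/2 + 29946 - 1/2*25921)) + sqrt(366 + 362**2) = (-163584 + (25/2 + 29946 - 25921/2)) + sqrt(366 + 131044) = (-163584 + 16998) + sqrt(131410) = -146586 + sqrt(131410)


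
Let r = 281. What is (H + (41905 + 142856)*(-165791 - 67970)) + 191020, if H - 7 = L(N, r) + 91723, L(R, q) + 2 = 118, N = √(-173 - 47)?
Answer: -43189633255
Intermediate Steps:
N = 2*I*√55 (N = √(-220) = 2*I*√55 ≈ 14.832*I)
L(R, q) = 116 (L(R, q) = -2 + 118 = 116)
H = 91846 (H = 7 + (116 + 91723) = 7 + 91839 = 91846)
(H + (41905 + 142856)*(-165791 - 67970)) + 191020 = (91846 + (41905 + 142856)*(-165791 - 67970)) + 191020 = (91846 + 184761*(-233761)) + 191020 = (91846 - 43189916121) + 191020 = -43189824275 + 191020 = -43189633255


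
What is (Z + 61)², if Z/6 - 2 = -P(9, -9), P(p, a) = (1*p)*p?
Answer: 170569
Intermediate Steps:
P(p, a) = p² (P(p, a) = p*p = p²)
Z = -474 (Z = 12 + 6*(-1*9²) = 12 + 6*(-1*81) = 12 + 6*(-81) = 12 - 486 = -474)
(Z + 61)² = (-474 + 61)² = (-413)² = 170569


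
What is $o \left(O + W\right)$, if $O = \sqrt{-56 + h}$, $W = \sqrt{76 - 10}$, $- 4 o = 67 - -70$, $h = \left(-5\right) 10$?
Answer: $- \frac{137 \sqrt{66}}{4} - \frac{137 i \sqrt{106}}{4} \approx -278.25 - 352.63 i$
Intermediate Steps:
$h = -50$
$o = - \frac{137}{4}$ ($o = - \frac{67 - -70}{4} = - \frac{67 + 70}{4} = \left(- \frac{1}{4}\right) 137 = - \frac{137}{4} \approx -34.25$)
$W = \sqrt{66} \approx 8.124$
$O = i \sqrt{106}$ ($O = \sqrt{-56 - 50} = \sqrt{-106} = i \sqrt{106} \approx 10.296 i$)
$o \left(O + W\right) = - \frac{137 \left(i \sqrt{106} + \sqrt{66}\right)}{4} = - \frac{137 \left(\sqrt{66} + i \sqrt{106}\right)}{4} = - \frac{137 \sqrt{66}}{4} - \frac{137 i \sqrt{106}}{4}$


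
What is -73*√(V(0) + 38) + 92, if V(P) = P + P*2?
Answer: 92 - 73*√38 ≈ -358.00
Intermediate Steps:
V(P) = 3*P (V(P) = P + 2*P = 3*P)
-73*√(V(0) + 38) + 92 = -73*√(3*0 + 38) + 92 = -73*√(0 + 38) + 92 = -73*√38 + 92 = 92 - 73*√38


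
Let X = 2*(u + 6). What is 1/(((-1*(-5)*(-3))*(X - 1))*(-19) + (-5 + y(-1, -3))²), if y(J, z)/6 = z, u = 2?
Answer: 1/4804 ≈ 0.00020816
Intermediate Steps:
X = 16 (X = 2*(2 + 6) = 2*8 = 16)
y(J, z) = 6*z
1/(((-1*(-5)*(-3))*(X - 1))*(-19) + (-5 + y(-1, -3))²) = 1/(((-1*(-5)*(-3))*(16 - 1))*(-19) + (-5 + 6*(-3))²) = 1/(((5*(-3))*15)*(-19) + (-5 - 18)²) = 1/(-15*15*(-19) + (-23)²) = 1/(-225*(-19) + 529) = 1/(4275 + 529) = 1/4804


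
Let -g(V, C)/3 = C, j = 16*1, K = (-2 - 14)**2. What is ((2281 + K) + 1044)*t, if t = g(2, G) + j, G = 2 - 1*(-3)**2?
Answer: 132497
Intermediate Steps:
K = 256 (K = (-16)**2 = 256)
G = -7 (G = 2 - 1*9 = 2 - 9 = -7)
j = 16
g(V, C) = -3*C
t = 37 (t = -3*(-7) + 16 = 21 + 16 = 37)
((2281 + K) + 1044)*t = ((2281 + 256) + 1044)*37 = (2537 + 1044)*37 = 3581*37 = 132497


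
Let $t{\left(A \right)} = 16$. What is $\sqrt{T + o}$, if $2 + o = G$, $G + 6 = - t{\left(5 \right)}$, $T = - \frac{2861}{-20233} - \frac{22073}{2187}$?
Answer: $\frac{i \sqrt{91190275018494}}{1638873} \approx 5.8268 i$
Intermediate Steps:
$T = - \frac{440346002}{44249571}$ ($T = \left(-2861\right) \left(- \frac{1}{20233}\right) - \frac{22073}{2187} = \frac{2861}{20233} - \frac{22073}{2187} = - \frac{440346002}{44249571} \approx -9.9514$)
$G = -22$ ($G = -6 - 16 = -22$)
$o = -24$ ($o = -2 - 22 = -24$)
$\sqrt{T + o} = \sqrt{- \frac{440346002}{44249571} - 24} = \sqrt{- \frac{1502335706}{44249571}} = \frac{i \sqrt{91190275018494}}{1638873}$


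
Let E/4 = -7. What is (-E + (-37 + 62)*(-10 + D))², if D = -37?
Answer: 1315609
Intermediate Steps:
E = -28 (E = 4*(-7) = -28)
(-E + (-37 + 62)*(-10 + D))² = (-1*(-28) + (-37 + 62)*(-10 - 37))² = (28 + 25*(-47))² = (28 - 1175)² = (-1147)² = 1315609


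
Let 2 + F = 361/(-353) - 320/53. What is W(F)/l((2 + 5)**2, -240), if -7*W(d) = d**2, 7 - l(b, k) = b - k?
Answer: 28733979121/690952668294 ≈ 0.041586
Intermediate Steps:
F = -169511/18709 (F = -2 + (361/(-353) - 320/53) = -2 + (361*(-1/353) - 320*1/53) = -2 + (-361/353 - 320/53) = -2 - 132093/18709 = -169511/18709 ≈ -9.0604)
l(b, k) = 7 + k - b (l(b, k) = 7 - (b - k) = 7 + (k - b) = 7 + k - b)
W(d) = -d**2/7
W(F)/l((2 + 5)**2, -240) = (-(-169511/18709)**2/7)/(7 - 240 - (2 + 5)**2) = (-1/7*28733979121/350026681)/(7 - 240 - 1*7**2) = -28733979121/(2450186767*(7 - 240 - 1*49)) = -28733979121/(2450186767*(7 - 240 - 49)) = -28733979121/2450186767/(-282) = -28733979121/2450186767*(-1/282) = 28733979121/690952668294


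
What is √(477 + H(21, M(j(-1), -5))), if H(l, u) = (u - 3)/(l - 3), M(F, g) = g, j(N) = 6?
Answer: √4289/3 ≈ 21.830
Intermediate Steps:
H(l, u) = (-3 + u)/(-3 + l)
√(477 + H(21, M(j(-1), -5))) = √(477 + (-3 - 5)/(-3 + 21)) = √(477 - 8/18) = √(477 + (1/18)*(-8)) = √(477 - 4/9) = √(4289/9) = √4289/3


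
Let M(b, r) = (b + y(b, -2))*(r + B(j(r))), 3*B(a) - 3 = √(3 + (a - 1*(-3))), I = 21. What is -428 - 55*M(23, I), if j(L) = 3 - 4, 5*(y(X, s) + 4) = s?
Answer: -22934 - 341*√5 ≈ -23697.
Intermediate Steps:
y(X, s) = -4 + s/5
j(L) = -1
B(a) = 1 + √(6 + a)/3 (B(a) = 1 + √(3 + (a - 1*(-3)))/3 = 1 + √(3 + (a + 3))/3 = 1 + √(3 + (3 + a))/3 = 1 + √(6 + a)/3)
M(b, r) = (-22/5 + b)*(1 + r + √5/3) (M(b, r) = (b + (-4 + (⅕)*(-2)))*(r + (1 + √(6 - 1)/3)) = (b + (-4 - ⅖))*(r + (1 + √5/3)) = (b - 22/5)*(1 + r + √5/3) = (-22/5 + b)*(1 + r + √5/3))
-428 - 55*M(23, I) = -428 - 55*(-22/5 - 22/5*21 - 22*√5/15 + 23*21 + (⅓)*23*(3 + √5)) = -428 - 55*(-22/5 - 462/5 - 22*√5/15 + 483 + (23 + 23*√5/3)) = -428 - 55*(2046/5 + 31*√5/5) = -428 + (-22506 - 341*√5) = -22934 - 341*√5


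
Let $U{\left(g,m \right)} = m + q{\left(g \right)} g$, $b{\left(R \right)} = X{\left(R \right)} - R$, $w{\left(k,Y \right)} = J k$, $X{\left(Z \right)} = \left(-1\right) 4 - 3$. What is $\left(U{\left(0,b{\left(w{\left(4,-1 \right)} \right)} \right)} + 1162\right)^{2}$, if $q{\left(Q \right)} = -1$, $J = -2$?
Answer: $1352569$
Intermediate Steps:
$X{\left(Z \right)} = -7$ ($X{\left(Z \right)} = -4 - 3 = -7$)
$w{\left(k,Y \right)} = - 2 k$
$b{\left(R \right)} = -7 - R$
$U{\left(g,m \right)} = m - g$
$\left(U{\left(0,b{\left(w{\left(4,-1 \right)} \right)} \right)} + 1162\right)^{2} = \left(\left(\left(-7 - \left(-2\right) 4\right) - 0\right) + 1162\right)^{2} = \left(\left(\left(-7 - -8\right) + 0\right) + 1162\right)^{2} = \left(\left(\left(-7 + 8\right) + 0\right) + 1162\right)^{2} = \left(\left(1 + 0\right) + 1162\right)^{2} = \left(1 + 1162\right)^{2} = 1163^{2} = 1352569$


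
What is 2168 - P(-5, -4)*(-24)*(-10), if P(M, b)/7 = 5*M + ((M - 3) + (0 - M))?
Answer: 49208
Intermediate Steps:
P(M, b) = -21 + 35*M (P(M, b) = 7*(5*M + ((M - 3) + (0 - M))) = 7*(5*M + ((-3 + M) - M)) = 7*(5*M - 3) = 7*(-3 + 5*M) = -21 + 35*M)
2168 - P(-5, -4)*(-24)*(-10) = 2168 - (-21 + 35*(-5))*(-24)*(-10) = 2168 - (-21 - 175)*(-24)*(-10) = 2168 - (-196*(-24))*(-10) = 2168 - 4704*(-10) = 2168 - 1*(-47040) = 2168 + 47040 = 49208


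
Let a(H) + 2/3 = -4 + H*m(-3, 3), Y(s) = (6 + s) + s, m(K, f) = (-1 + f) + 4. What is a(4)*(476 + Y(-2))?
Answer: 27724/3 ≈ 9241.3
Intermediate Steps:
m(K, f) = 3 + f
Y(s) = 6 + 2*s
a(H) = -14/3 + 6*H (a(H) = -2/3 + (-4 + H*(3 + 3)) = -2/3 + (-4 + H*6) = -2/3 + (-4 + 6*H) = -14/3 + 6*H)
a(4)*(476 + Y(-2)) = (-14/3 + 6*4)*(476 + (6 + 2*(-2))) = (-14/3 + 24)*(476 + (6 - 4)) = 58*(476 + 2)/3 = (58/3)*478 = 27724/3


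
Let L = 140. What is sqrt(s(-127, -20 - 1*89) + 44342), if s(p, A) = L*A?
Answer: sqrt(29082) ≈ 170.53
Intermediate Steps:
s(p, A) = 140*A
sqrt(s(-127, -20 - 1*89) + 44342) = sqrt(140*(-20 - 1*89) + 44342) = sqrt(140*(-20 - 89) + 44342) = sqrt(140*(-109) + 44342) = sqrt(-15260 + 44342) = sqrt(29082)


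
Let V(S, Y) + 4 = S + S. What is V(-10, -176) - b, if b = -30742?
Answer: 30718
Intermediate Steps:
V(S, Y) = -4 + 2*S (V(S, Y) = -4 + (S + S) = -4 + 2*S)
V(-10, -176) - b = (-4 + 2*(-10)) - 1*(-30742) = (-4 - 20) + 30742 = -24 + 30742 = 30718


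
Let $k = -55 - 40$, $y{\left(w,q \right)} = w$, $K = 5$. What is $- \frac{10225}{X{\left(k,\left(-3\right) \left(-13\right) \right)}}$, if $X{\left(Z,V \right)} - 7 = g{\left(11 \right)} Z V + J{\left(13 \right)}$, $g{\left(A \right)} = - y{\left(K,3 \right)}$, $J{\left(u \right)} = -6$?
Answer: $- \frac{10225}{18526} \approx -0.55193$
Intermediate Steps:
$g{\left(A \right)} = -5$ ($g{\left(A \right)} = \left(-1\right) 5 = -5$)
$k = -95$
$X{\left(Z,V \right)} = 1 - 5 V Z$ ($X{\left(Z,V \right)} = 7 + \left(- 5 Z V - 6\right) = 7 - \left(6 + 5 V Z\right) = 1 - 5 V Z$)
$- \frac{10225}{X{\left(k,\left(-3\right) \left(-13\right) \right)}} = - \frac{10225}{1 - 5 \left(\left(-3\right) \left(-13\right)\right) \left(-95\right)} = - \frac{10225}{1 - 195 \left(-95\right)} = - \frac{10225}{1 + 18525} = - \frac{10225}{18526}$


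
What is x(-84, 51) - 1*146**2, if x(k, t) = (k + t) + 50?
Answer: -21299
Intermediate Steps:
x(k, t) = 50 + k + t
x(-84, 51) - 1*146**2 = (50 - 84 + 51) - 1*146**2 = 17 - 1*21316 = 17 - 21316 = -21299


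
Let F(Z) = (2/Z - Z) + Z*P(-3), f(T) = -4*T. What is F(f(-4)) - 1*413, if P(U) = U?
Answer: -3815/8 ≈ -476.88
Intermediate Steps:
F(Z) = -4*Z + 2/Z (F(Z) = (2/Z - Z) + Z*(-3) = (-Z + 2/Z) - 3*Z = -4*Z + 2/Z)
F(f(-4)) - 1*413 = (-(-16)*(-4) + 2/((-4*(-4)))) - 1*413 = (-4*16 + 2/16) - 413 = (-64 + 2*(1/16)) - 413 = (-64 + ⅛) - 413 = -511/8 - 413 = -3815/8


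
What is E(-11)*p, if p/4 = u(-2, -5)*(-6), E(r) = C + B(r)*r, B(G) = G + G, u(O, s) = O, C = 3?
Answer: 11760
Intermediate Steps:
B(G) = 2*G
E(r) = 3 + 2*r² (E(r) = 3 + (2*r)*r = 3 + 2*r²)
p = 48 (p = 4*(-2*(-6)) = 4*12 = 48)
E(-11)*p = (3 + 2*(-11)²)*48 = (3 + 2*121)*48 = (3 + 242)*48 = 245*48 = 11760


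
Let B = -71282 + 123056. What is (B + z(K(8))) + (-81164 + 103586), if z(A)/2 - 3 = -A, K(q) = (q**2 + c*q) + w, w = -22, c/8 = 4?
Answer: 73606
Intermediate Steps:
c = 32 (c = 8*4 = 32)
B = 51774
K(q) = -22 + q**2 + 32*q (K(q) = (q**2 + 32*q) - 22 = -22 + q**2 + 32*q)
z(A) = 6 - 2*A (z(A) = 6 + 2*(-A) = 6 - 2*A)
(B + z(K(8))) + (-81164 + 103586) = (51774 + (6 - 2*(-22 + 8**2 + 32*8))) + (-81164 + 103586) = (51774 + (6 - 2*(-22 + 64 + 256))) + 22422 = (51774 + (6 - 2*298)) + 22422 = (51774 + (6 - 596)) + 22422 = (51774 - 590) + 22422 = 51184 + 22422 = 73606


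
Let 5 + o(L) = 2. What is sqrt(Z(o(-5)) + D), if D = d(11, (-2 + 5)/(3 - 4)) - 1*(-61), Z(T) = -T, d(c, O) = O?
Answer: sqrt(61) ≈ 7.8102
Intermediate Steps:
o(L) = -3 (o(L) = -5 + 2 = -3)
D = 58 (D = (-2 + 5)/(3 - 4) - 1*(-61) = 3/(-1) + 61 = 3*(-1) + 61 = -3 + 61 = 58)
sqrt(Z(o(-5)) + D) = sqrt(-1*(-3) + 58) = sqrt(3 + 58) = sqrt(61)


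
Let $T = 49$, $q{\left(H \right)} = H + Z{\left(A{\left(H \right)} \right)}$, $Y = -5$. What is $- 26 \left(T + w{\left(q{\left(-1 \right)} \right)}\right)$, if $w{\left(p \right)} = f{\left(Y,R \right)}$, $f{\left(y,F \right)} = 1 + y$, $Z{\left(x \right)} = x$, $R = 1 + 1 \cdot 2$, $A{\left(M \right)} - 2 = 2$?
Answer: $-1170$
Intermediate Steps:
$A{\left(M \right)} = 4$ ($A{\left(M \right)} = 2 + 2 = 4$)
$R = 3$ ($R = 1 + 2 = 3$)
$q{\left(H \right)} = 4 + H$ ($q{\left(H \right)} = H + 4 = 4 + H$)
$w{\left(p \right)} = -4$ ($w{\left(p \right)} = 1 - 5 = -4$)
$- 26 \left(T + w{\left(q{\left(-1 \right)} \right)}\right) = - 26 \left(49 - 4\right) = \left(-26\right) 45 = -1170$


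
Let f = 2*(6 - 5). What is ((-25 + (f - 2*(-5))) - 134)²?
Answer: 21609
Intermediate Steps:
f = 2 (f = 2*1 = 2)
((-25 + (f - 2*(-5))) - 134)² = ((-25 + (2 - 2*(-5))) - 134)² = ((-25 + (2 + 10)) - 134)² = ((-25 + 12) - 134)² = (-13 - 134)² = (-147)² = 21609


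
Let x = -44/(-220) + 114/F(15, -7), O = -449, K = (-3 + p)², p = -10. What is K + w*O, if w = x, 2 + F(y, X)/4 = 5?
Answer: -41863/10 ≈ -4186.3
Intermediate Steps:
F(y, X) = 12 (F(y, X) = -8 + 4*5 = -8 + 20 = 12)
K = 169 (K = (-3 - 10)² = (-13)² = 169)
x = 97/10 (x = -44/(-220) + 114/12 = -44*(-1/220) + 114*(1/12) = ⅕ + 19/2 = 97/10 ≈ 9.7000)
w = 97/10 ≈ 9.7000
K + w*O = 169 + (97/10)*(-449) = 169 - 43553/10 = -41863/10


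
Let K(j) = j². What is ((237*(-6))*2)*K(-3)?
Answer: -25596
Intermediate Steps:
((237*(-6))*2)*K(-3) = ((237*(-6))*2)*(-3)² = -1422*2*9 = -2844*9 = -25596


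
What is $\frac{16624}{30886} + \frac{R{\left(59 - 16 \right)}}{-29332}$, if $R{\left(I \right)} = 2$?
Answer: $\frac{121888349}{226487038} \approx 0.53817$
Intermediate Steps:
$\frac{16624}{30886} + \frac{R{\left(59 - 16 \right)}}{-29332} = \frac{16624}{30886} + \frac{2}{-29332} = 16624 \cdot \frac{1}{30886} + 2 \left(- \frac{1}{29332}\right) = \frac{8312}{15443} - \frac{1}{14666} = \frac{121888349}{226487038}$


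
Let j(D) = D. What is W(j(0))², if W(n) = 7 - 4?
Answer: 9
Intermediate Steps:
W(n) = 3
W(j(0))² = 3² = 9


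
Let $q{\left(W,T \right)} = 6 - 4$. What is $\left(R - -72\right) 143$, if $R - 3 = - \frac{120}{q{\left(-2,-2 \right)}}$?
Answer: $2145$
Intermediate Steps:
$q{\left(W,T \right)} = 2$ ($q{\left(W,T \right)} = 6 - 4 = 2$)
$R = -57$ ($R = 3 - \frac{120}{2} = 3 - 60 = -57$)
$\left(R - -72\right) 143 = \left(-57 - -72\right) 143 = \left(-57 + 72\right) 143 = 15 \cdot 143 = 2145$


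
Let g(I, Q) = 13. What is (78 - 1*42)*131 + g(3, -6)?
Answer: 4729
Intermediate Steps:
(78 - 1*42)*131 + g(3, -6) = (78 - 1*42)*131 + 13 = (78 - 42)*131 + 13 = 36*131 + 13 = 4716 + 13 = 4729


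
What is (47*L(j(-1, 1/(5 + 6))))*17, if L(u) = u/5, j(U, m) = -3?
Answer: -2397/5 ≈ -479.40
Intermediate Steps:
L(u) = u/5 (L(u) = u*(1/5) = u/5)
(47*L(j(-1, 1/(5 + 6))))*17 = (47*((1/5)*(-3)))*17 = (47*(-3/5))*17 = -141/5*17 = -2397/5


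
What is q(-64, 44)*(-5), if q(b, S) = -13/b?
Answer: -65/64 ≈ -1.0156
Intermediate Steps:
q(-64, 44)*(-5) = -13/(-64)*(-5) = -13*(-1/64)*(-5) = (13/64)*(-5) = -65/64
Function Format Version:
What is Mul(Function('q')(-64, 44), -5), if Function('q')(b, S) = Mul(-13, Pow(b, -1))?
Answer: Rational(-65, 64) ≈ -1.0156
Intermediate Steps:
Mul(Function('q')(-64, 44), -5) = Mul(Mul(-13, Pow(-64, -1)), -5) = Mul(Mul(-13, Rational(-1, 64)), -5) = Mul(Rational(13, 64), -5) = Rational(-65, 64)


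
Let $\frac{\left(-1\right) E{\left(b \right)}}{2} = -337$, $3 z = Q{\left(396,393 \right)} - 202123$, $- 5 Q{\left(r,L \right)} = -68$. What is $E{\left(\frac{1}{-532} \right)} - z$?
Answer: $\frac{340219}{5} \approx 68044.0$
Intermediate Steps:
$Q{\left(r,L \right)} = \frac{68}{5}$ ($Q{\left(r,L \right)} = \left(- \frac{1}{5}\right) \left(-68\right) = \frac{68}{5}$)
$z = - \frac{336849}{5}$ ($z = \frac{\frac{68}{5} - 202123}{3} = \frac{1}{3} \left(- \frac{1010547}{5}\right) = - \frac{336849}{5} \approx -67370.0$)
$E{\left(b \right)} = 674$ ($E{\left(b \right)} = \left(-2\right) \left(-337\right) = 674$)
$E{\left(\frac{1}{-532} \right)} - z = 674 - - \frac{336849}{5} = 674 + \frac{336849}{5} = \frac{340219}{5}$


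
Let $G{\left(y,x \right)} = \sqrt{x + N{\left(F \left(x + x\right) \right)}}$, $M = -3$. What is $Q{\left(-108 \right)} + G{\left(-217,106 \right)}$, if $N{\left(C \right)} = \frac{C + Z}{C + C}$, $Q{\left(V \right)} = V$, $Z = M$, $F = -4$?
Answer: $-108 + \frac{\sqrt{19146462}}{424} \approx -97.68$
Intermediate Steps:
$Z = -3$
$N{\left(C \right)} = \frac{-3 + C}{2 C}$ ($N{\left(C \right)} = \frac{C - 3}{C + C} = \frac{-3 + C}{2 C}$)
$G{\left(y,x \right)} = \sqrt{x - \frac{-3 - 8 x}{16 x}}$ ($G{\left(y,x \right)} = \sqrt{x + \frac{-3 - 4 \left(x + x\right)}{2 \left(- 4 \left(x + x\right)\right)}} = \sqrt{x + \frac{-3 - 4 \cdot 2 x}{2 \left(- 4 \cdot 2 x\right)}} = \sqrt{x + \frac{-3 - 8 x}{2 \left(- 8 x\right)}} = \sqrt{x + \frac{- \frac{1}{8 x} \left(-3 - 8 x\right)}{2}} = \sqrt{x - \frac{-3 - 8 x}{16 x}}$)
$Q{\left(-108 \right)} + G{\left(-217,106 \right)} = -108 + \frac{\sqrt{8 + \frac{3}{106} + 16 \cdot 106}}{4} = -108 + \frac{\sqrt{8 + 3 \cdot \frac{1}{106} + 1696}}{4} = -108 + \frac{\sqrt{8 + \frac{3}{106} + 1696}}{4} = -108 + \frac{\sqrt{\frac{180627}{106}}}{4} = -108 + \frac{\frac{1}{106} \sqrt{19146462}}{4} = -108 + \frac{\sqrt{19146462}}{424}$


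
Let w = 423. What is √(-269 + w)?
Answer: √154 ≈ 12.410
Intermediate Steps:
√(-269 + w) = √(-269 + 423) = √154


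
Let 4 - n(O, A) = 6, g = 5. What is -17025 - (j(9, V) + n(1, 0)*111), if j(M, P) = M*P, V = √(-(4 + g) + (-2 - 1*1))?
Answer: -16803 - 18*I*√3 ≈ -16803.0 - 31.177*I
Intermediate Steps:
n(O, A) = -2 (n(O, A) = 4 - 1*6 = 4 - 6 = -2)
V = 2*I*√3 (V = √(-(4 + 5) + (-2 - 1*1)) = √(-1*9 + (-2 - 1)) = √(-9 - 3) = √(-12) = 2*I*√3 ≈ 3.4641*I)
-17025 - (j(9, V) + n(1, 0)*111) = -17025 - (9*(2*I*√3) - 2*111) = -17025 - (18*I*√3 - 222) = -17025 - (-222 + 18*I*√3) = -17025 + (222 - 18*I*√3) = -16803 - 18*I*√3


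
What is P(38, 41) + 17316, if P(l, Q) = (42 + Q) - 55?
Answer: 17344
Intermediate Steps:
P(l, Q) = -13 + Q
P(38, 41) + 17316 = (-13 + 41) + 17316 = 28 + 17316 = 17344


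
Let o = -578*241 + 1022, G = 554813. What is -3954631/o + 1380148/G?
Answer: 340703147693/10959617484 ≈ 31.087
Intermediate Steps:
o = -138276 (o = -139298 + 1022 = -138276)
-3954631/o + 1380148/G = -3954631/(-138276) + 1380148/554813 = -3954631*(-1/138276) + 1380148*(1/554813) = 3954631/138276 + 197164/79259 = 340703147693/10959617484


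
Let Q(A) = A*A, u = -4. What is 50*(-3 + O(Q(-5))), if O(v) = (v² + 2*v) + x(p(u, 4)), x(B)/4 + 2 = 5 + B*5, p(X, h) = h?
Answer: 38200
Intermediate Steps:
x(B) = 12 + 20*B (x(B) = -8 + 4*(5 + B*5) = -8 + 4*(5 + 5*B) = -8 + (20 + 20*B) = 12 + 20*B)
Q(A) = A²
O(v) = 92 + v² + 2*v (O(v) = (v² + 2*v) + (12 + 20*4) = (v² + 2*v) + (12 + 80) = (v² + 2*v) + 92 = 92 + v² + 2*v)
50*(-3 + O(Q(-5))) = 50*(-3 + (92 + ((-5)²)² + 2*(-5)²)) = 50*(-3 + (92 + 25² + 2*25)) = 50*(-3 + (92 + 625 + 50)) = 50*(-3 + 767) = 50*764 = 38200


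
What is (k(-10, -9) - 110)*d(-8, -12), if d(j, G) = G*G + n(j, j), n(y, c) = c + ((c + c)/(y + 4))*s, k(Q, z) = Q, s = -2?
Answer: -15360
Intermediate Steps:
n(y, c) = c - 4*c/(4 + y) (n(y, c) = c + ((c + c)/(y + 4))*(-2) = c + ((2*c)/(4 + y))*(-2) = c + (2*c/(4 + y))*(-2) = c - 4*c/(4 + y))
d(j, G) = G² + j²/(4 + j) (d(j, G) = G*G + j*j/(4 + j) = G² + j²/(4 + j))
(k(-10, -9) - 110)*d(-8, -12) = (-10 - 110)*(((-8)² + (-12)²*(4 - 8))/(4 - 8)) = -120*(64 + 144*(-4))/(-4) = -(-30)*(64 - 576) = -(-30)*(-512) = -120*128 = -15360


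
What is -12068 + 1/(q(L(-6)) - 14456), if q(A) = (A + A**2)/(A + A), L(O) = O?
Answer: -348970358/28917 ≈ -12068.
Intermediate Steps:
q(A) = (A + A**2)/(2*A) (q(A) = (A + A**2)/((2*A)) = (A + A**2)*(1/(2*A)) = (A + A**2)/(2*A))
-12068 + 1/(q(L(-6)) - 14456) = -12068 + 1/((1/2 + (1/2)*(-6)) - 14456) = -12068 + 1/((1/2 - 3) - 14456) = -12068 + 1/(-5/2 - 14456) = -12068 + 1/(-28917/2) = -12068 - 2/28917 = -348970358/28917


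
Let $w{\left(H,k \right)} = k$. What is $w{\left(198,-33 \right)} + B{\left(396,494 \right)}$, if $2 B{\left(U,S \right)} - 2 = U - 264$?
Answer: $34$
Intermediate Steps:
$B{\left(U,S \right)} = -131 + \frac{U}{2}$ ($B{\left(U,S \right)} = 1 + \frac{U - 264}{2} = 1 + \frac{-264 + U}{2} = 1 + \left(-132 + \frac{U}{2}\right) = -131 + \frac{U}{2}$)
$w{\left(198,-33 \right)} + B{\left(396,494 \right)} = -33 + \left(-131 + \frac{1}{2} \cdot 396\right) = -33 + \left(-131 + 198\right) = -33 + 67 = 34$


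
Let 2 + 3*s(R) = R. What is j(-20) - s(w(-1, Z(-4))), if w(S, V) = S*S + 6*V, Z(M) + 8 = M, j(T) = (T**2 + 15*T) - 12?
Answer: 337/3 ≈ 112.33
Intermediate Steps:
j(T) = -12 + T**2 + 15*T
Z(M) = -8 + M
w(S, V) = S**2 + 6*V
s(R) = -2/3 + R/3
j(-20) - s(w(-1, Z(-4))) = (-12 + (-20)**2 + 15*(-20)) - (-2/3 + ((-1)**2 + 6*(-8 - 4))/3) = (-12 + 400 - 300) - (-2/3 + (1 + 6*(-12))/3) = 88 - (-2/3 + (1 - 72)/3) = 88 - (-2/3 + (1/3)*(-71)) = 88 - (-2/3 - 71/3) = 88 - 1*(-73/3) = 88 + 73/3 = 337/3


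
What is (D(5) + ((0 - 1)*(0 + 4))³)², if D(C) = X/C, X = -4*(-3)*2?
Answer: 87616/25 ≈ 3504.6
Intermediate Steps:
X = 24 (X = 12*2 = 24)
D(C) = 24/C
(D(5) + ((0 - 1)*(0 + 4))³)² = (24/5 + ((0 - 1)*(0 + 4))³)² = (24*(⅕) + (-1*4)³)² = (24/5 + (-4)³)² = (24/5 - 64)² = (-296/5)² = 87616/25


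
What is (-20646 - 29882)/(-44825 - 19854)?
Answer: 50528/64679 ≈ 0.78121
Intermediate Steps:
(-20646 - 29882)/(-44825 - 19854) = -50528/(-64679) = -50528*(-1/64679) = 50528/64679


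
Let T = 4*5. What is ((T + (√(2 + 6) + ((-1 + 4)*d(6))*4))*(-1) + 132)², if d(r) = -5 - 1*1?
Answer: 33864 - 736*√2 ≈ 32823.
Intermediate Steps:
d(r) = -6 (d(r) = -5 - 1 = -6)
T = 20
((T + (√(2 + 6) + ((-1 + 4)*d(6))*4))*(-1) + 132)² = ((20 + (√(2 + 6) + ((-1 + 4)*(-6))*4))*(-1) + 132)² = ((20 + (√8 + (3*(-6))*4))*(-1) + 132)² = ((20 + (2*√2 - 18*4))*(-1) + 132)² = ((20 + (2*√2 - 72))*(-1) + 132)² = ((20 + (-72 + 2*√2))*(-1) + 132)² = ((-52 + 2*√2)*(-1) + 132)² = ((52 - 2*√2) + 132)² = (184 - 2*√2)²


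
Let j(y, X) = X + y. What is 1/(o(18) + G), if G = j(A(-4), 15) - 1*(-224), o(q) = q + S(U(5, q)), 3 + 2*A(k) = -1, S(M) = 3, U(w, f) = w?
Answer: 1/258 ≈ 0.0038760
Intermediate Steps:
A(k) = -2 (A(k) = -3/2 + (1/2)*(-1) = -3/2 - 1/2 = -2)
o(q) = 3 + q (o(q) = q + 3 = 3 + q)
G = 237 (G = (15 - 2) - 1*(-224) = 13 + 224 = 237)
1/(o(18) + G) = 1/((3 + 18) + 237) = 1/(21 + 237) = 1/258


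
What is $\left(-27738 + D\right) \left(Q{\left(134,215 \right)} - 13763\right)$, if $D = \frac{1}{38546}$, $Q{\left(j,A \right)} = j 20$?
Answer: $\frac{11849821099601}{38546} \approx 3.0742 \cdot 10^{8}$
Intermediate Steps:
$Q{\left(j,A \right)} = 20 j$
$D = \frac{1}{38546} \approx 2.5943 \cdot 10^{-5}$
$\left(-27738 + D\right) \left(Q{\left(134,215 \right)} - 13763\right) = \left(-27738 + \frac{1}{38546}\right) \left(20 \cdot 134 - 13763\right) = - \frac{1069188947 \left(2680 - 13763\right)}{38546} = \left(- \frac{1069188947}{38546}\right) \left(-11083\right) = \frac{11849821099601}{38546}$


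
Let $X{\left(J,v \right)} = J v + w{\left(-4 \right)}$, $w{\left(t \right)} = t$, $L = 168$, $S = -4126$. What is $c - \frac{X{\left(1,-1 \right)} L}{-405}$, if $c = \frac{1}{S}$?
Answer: $- \frac{231083}{111402} \approx -2.0743$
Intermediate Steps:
$X{\left(J,v \right)} = -4 + J v$ ($X{\left(J,v \right)} = J v - 4 = -4 + J v$)
$c = - \frac{1}{4126}$ ($c = \frac{1}{-4126} = - \frac{1}{4126} \approx -0.00024237$)
$c - \frac{X{\left(1,-1 \right)} L}{-405} = - \frac{1}{4126} - \frac{\left(-4 + 1 \left(-1\right)\right) 168}{-405} = - \frac{1}{4126} - \left(-4 - 1\right) 168 \left(- \frac{1}{405}\right) = - \frac{1}{4126} - \left(-5\right) 168 \left(- \frac{1}{405}\right) = - \frac{1}{4126} - \left(-840\right) \left(- \frac{1}{405}\right) = - \frac{1}{4126} - \frac{56}{27} = - \frac{231083}{111402}$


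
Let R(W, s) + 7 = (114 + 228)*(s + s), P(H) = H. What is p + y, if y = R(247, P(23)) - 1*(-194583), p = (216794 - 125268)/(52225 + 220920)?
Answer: 57444670186/273145 ≈ 2.1031e+5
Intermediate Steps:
p = 91526/273145 ≈ 0.33508
R(W, s) = -7 + 684*s (R(W, s) = -7 + (114 + 228)*(s + s) = -7 + 342*(2*s) = -7 + 684*s)
y = 210308 (y = (-7 + 684*23) - 1*(-194583) = (-7 + 15732) + 194583 = 15725 + 194583 = 210308)
p + y = 91526/273145 + 210308 = 57444670186/273145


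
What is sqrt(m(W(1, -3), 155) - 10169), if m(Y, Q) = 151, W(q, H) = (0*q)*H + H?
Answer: I*sqrt(10018) ≈ 100.09*I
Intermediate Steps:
W(q, H) = H (W(q, H) = 0*H + H = 0 + H = H)
sqrt(m(W(1, -3), 155) - 10169) = sqrt(151 - 10169) = sqrt(-10018) = I*sqrt(10018)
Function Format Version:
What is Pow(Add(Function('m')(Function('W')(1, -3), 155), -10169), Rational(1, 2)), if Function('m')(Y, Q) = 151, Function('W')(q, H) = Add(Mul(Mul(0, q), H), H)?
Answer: Mul(I, Pow(10018, Rational(1, 2))) ≈ Mul(100.09, I)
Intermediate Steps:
Function('W')(q, H) = H (Function('W')(q, H) = Add(Mul(0, H), H) = Add(0, H) = H)
Pow(Add(Function('m')(Function('W')(1, -3), 155), -10169), Rational(1, 2)) = Pow(Add(151, -10169), Rational(1, 2)) = Pow(-10018, Rational(1, 2)) = Mul(I, Pow(10018, Rational(1, 2)))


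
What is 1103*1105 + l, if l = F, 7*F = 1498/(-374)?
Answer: 227918298/187 ≈ 1.2188e+6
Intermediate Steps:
F = -107/187 (F = (1498/(-374))/7 = (1498*(-1/374))/7 = (⅐)*(-749/187) = -107/187 ≈ -0.57219)
l = -107/187 ≈ -0.57219
1103*1105 + l = 1103*1105 - 107/187 = 1218815 - 107/187 = 227918298/187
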